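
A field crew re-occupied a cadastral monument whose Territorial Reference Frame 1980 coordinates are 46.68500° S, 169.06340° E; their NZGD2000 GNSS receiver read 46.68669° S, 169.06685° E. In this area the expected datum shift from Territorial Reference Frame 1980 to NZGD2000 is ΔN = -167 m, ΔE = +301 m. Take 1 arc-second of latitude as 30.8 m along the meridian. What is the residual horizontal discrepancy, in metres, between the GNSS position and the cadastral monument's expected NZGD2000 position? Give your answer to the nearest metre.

Observed coordinate differences: Δφ = -0.00169°, Δλ = +0.00345°.
Converting to metres (1° lat = 110880 m, cos φ = 0.686009): observed ΔN = -187.4 m, observed ΔE = 262.4 m.
Subtracting the expected shift leaves a residual of -187.4 − (-167) = -20.4 m north and 262.4 − (301) = -38.6 m east.
Residual distance = √((-20.4)² + (-38.6)²) = 43.6 m.

44 m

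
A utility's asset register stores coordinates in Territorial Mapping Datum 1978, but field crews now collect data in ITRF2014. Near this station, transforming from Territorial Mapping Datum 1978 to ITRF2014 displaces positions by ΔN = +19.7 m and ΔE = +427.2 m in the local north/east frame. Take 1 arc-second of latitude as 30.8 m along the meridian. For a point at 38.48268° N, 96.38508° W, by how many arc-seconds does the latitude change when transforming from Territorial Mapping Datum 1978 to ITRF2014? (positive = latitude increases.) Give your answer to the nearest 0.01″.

1″ of latitude = 30.80 m, so Δφ = 19.7 / 30.80 = 0.640″.

Δφ = 0.64″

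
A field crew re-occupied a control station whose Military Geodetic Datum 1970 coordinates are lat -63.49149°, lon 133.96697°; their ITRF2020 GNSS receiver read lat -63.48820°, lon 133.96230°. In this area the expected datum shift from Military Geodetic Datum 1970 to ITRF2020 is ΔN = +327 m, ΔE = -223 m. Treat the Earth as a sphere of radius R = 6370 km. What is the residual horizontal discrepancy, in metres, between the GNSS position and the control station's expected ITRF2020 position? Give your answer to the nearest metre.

Observed coordinate differences: Δφ = +0.00329°, Δλ = -0.00467°.
Converting to metres (1° lat = 111177 m, cos φ = 0.446331): observed ΔN = 365.8 m, observed ΔE = -231.7 m.
Subtracting the expected shift leaves a residual of 365.8 − (327) = 38.8 m north and -231.7 − (-223) = -8.7 m east.
Residual distance = √(38.8² + (-8.7)²) = 39.7 m.

40 m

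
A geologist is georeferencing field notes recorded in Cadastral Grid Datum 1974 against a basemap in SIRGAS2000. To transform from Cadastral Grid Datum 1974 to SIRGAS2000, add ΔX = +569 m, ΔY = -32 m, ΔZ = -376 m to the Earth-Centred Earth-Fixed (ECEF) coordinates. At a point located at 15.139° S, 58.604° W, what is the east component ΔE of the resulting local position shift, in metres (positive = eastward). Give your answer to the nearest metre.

At φ = -15.139°, λ = -58.604°: sin φ = -0.261162, cos φ = 0.965295, sin λ = -0.853587, cos λ = 0.520950.
ΔE = −sin λ·ΔX + cos λ·ΔY = −(-0.853587)·(569) + (0.520950)·(-32) = 469.02 m.

ΔE = 469 m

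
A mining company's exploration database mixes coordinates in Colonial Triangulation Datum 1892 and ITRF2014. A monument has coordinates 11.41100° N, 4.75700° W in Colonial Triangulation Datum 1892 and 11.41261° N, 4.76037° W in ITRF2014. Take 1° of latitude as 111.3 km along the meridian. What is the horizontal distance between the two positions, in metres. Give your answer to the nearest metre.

Δφ = 11.41261° − 11.41100° = +0.00161°; Δλ = -4.76037° − -4.75700° = -0.00337°.
ΔN = Δφ × 111300 = 179.2 m; ΔE = Δλ × 111300 × cos(11.41100°) = -0.00337 × 111300 × 0.980233 = -367.7 m.
Distance = √(ΔE² + ΔN²) = √((-367.7)² + 179.2²) = 409.0 m.

409 m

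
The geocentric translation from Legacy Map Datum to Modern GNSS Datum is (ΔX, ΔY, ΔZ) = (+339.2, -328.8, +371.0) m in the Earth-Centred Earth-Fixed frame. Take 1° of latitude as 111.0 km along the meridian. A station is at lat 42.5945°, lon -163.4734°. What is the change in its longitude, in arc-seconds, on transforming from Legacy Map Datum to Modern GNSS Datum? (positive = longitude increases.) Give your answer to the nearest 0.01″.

Δλ = 18.14″

sin φ = 0.676805, cos φ = 0.736162, sin λ = -0.284460, cos λ = -0.958688.
East component: ΔE = −sin λ·ΔX + cos λ·ΔY = −(-0.284460)(339.2) + (-0.958688)(-328.8) = 411.71 m.
1° of latitude spans 111000 m; at latitude φ, 1° of longitude spans that × cos φ = 81714.0 m, so Δλ = 411.71 / 81714.0 × 3600 = 18.138″.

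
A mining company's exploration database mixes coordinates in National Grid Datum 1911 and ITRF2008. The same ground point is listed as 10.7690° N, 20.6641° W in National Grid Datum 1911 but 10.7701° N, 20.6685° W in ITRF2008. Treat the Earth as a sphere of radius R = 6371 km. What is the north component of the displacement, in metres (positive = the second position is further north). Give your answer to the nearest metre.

Δφ = 10.7701° − 10.7690° = +0.0011°; Δλ = -20.6685° − -20.6641° = -0.0044°.
1° along a meridian = πR/180 = 111195 m.
ΔN = Δφ × 111195 = 122.3 m; ΔE = Δλ × 111195 × cos(10.7690°) = -0.0044 × 111195 × 0.982388 = -480.6 m.

ΔN = 122 m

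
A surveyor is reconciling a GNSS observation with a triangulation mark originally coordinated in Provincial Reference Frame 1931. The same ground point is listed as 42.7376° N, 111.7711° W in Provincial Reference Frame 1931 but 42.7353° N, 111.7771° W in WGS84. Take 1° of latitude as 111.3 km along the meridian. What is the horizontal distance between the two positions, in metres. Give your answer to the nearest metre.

Δφ = 42.7353° − 42.7376° = -0.0023°; Δλ = -111.7771° − -111.7711° = -0.0060°.
ΔN = Δφ × 111300 = -256.0 m; ΔE = Δλ × 111300 × cos(42.7376°) = -0.0060 × 111300 × 0.734469 = -490.5 m.
Distance = √(ΔE² + ΔN²) = √((-490.5)² + (-256.0)²) = 553.3 m.

553 m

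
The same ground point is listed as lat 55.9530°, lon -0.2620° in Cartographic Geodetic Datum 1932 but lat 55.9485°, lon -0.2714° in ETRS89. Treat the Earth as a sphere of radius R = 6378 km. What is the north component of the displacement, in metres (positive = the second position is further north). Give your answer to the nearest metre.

Δφ = 55.9485° − 55.9530° = -0.0045°; Δλ = -0.2714° − -0.2620° = -0.0094°.
1° along a meridian = πR/180 = 111317 m.
ΔN = Δφ × 111317 = -500.9 m; ΔE = Δλ × 111317 × cos(55.9530°) = -0.0094 × 111317 × 0.559873 = -585.8 m.

ΔN = -501 m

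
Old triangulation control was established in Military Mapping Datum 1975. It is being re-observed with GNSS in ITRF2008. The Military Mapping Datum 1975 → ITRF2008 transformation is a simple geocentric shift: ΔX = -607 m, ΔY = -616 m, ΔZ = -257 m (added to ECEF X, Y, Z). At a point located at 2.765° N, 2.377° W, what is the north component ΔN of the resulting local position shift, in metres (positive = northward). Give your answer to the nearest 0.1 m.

ΔN = -228.7 m

At φ = 2.765°, λ = -2.377°: sin φ = 0.048240, cos φ = 0.998836, sin λ = -0.041475, cos λ = 0.999140.
ΔN = −sin φ cos λ·ΔX − sin φ sin λ·ΔY + cos φ·ΔZ = −(0.048240)(0.999140)(-607) − (0.048240)(-0.041475)(-616) + (0.998836)(-257) = -228.68 m.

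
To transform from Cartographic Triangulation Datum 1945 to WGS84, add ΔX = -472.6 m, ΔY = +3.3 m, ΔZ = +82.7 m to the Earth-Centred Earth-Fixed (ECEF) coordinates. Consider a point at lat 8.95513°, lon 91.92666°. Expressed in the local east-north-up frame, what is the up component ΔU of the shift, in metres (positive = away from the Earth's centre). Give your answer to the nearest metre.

The local up (radial) axis is (cos φ cos λ, cos φ sin λ, sin φ), giving ΔU = 15.695 + 3.258 + 12.873 = 31.83 m.

ΔU = 32 m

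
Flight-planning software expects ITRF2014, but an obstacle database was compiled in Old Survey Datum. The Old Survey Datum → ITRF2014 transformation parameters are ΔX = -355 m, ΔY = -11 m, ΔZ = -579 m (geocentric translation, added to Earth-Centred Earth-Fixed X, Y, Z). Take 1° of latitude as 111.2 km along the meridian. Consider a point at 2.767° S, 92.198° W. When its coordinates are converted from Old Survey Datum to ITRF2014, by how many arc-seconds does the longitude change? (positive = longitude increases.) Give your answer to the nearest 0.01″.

sin φ = -0.048274, cos φ = 0.998834, sin λ = -0.999264, cos λ = -0.038353.
East component: ΔE = −sin λ·ΔX + cos λ·ΔY = −(-0.999264)(-355) + (-0.038353)(-11) = -354.32 m.
1° of latitude spans 111200 m; at latitude φ, 1° of longitude spans that × cos φ = 111070.4 m, so Δλ = -354.32 / 111070.4 × 3600 = -11.484″.

Δλ = -11.48″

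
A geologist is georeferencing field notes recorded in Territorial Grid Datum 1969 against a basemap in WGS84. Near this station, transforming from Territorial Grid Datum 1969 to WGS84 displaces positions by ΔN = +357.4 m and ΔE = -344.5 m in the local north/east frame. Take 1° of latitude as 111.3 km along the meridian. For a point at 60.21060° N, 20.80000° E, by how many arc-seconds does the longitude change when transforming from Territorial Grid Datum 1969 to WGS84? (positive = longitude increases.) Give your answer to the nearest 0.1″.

Δλ = -22.4″

At latitude 60.21060°, cos φ = 0.496813.
1° of longitude at this latitude = 111.3 × cos φ = 55.30 km, so Δλ = -344.5 / 55295.3 = -0.0062302° = -22.429″.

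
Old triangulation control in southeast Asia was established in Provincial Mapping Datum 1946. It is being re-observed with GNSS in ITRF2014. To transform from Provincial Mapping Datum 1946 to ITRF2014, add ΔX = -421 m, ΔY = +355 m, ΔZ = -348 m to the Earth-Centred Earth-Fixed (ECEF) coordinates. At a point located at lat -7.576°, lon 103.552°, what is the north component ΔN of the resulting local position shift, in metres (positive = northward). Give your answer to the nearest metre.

At φ = -7.576°, λ = 103.552°: sin φ = -0.131841, cos φ = 0.991271, sin λ = 0.972158, cos λ = -0.234328.
ΔN = −sin φ cos λ·ΔX − sin φ sin λ·ΔY + cos φ·ΔZ = −(-0.131841)(-0.234328)(-421) − (-0.131841)(0.972158)(355) + (0.991271)(-348) = -286.46 m.

ΔN = -286 m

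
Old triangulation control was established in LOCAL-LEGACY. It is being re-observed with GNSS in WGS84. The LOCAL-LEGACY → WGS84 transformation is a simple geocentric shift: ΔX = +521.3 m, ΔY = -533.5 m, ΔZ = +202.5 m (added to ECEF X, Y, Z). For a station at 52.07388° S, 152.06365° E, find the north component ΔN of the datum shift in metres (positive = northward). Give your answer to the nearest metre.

At φ = -52.07388°, λ = 152.06365°: sin φ = -0.788804, cos φ = 0.614645, sin λ = 0.468490, cos λ = -0.883469.
ΔN = −sin φ cos λ·ΔX − sin φ sin λ·ΔY + cos φ·ΔZ = −(-0.788804)(-0.883469)(521.3) − (-0.788804)(0.468490)(-533.5) + (0.614645)(202.5) = -435.97 m.

ΔN = -436 m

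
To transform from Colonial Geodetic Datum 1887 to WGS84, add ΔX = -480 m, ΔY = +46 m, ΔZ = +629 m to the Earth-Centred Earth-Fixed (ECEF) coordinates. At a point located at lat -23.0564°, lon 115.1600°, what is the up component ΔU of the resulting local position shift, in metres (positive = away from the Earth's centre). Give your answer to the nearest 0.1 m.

ΔU = -20.3 m

At φ = -23.0564°, λ = 115.1600°: sin φ = -0.391637, cos φ = 0.920120, sin λ = 0.905124, cos λ = -0.425147.
ΔU = cos φ cos λ·ΔX + cos φ sin λ·ΔY + sin φ·ΔZ = (0.920120)(-0.425147)(-480) + (0.920120)(0.905124)(46) + (-0.391637)(629) = -20.26 m.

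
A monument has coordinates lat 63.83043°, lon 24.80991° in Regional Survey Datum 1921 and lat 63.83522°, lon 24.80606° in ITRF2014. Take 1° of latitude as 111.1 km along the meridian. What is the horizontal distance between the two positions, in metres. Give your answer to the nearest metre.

Δφ = 63.83522° − 63.83043° = +0.00479°; Δλ = 24.80606° − 24.80991° = -0.00385°.
ΔN = Δφ × 111100 = 532.2 m; ΔE = Δλ × 111100 × cos(63.83043°) = -0.00385 × 111100 × 0.441029 = -188.6 m.
Distance = √(ΔE² + ΔN²) = √((-188.6)² + 532.2²) = 564.6 m.

565 m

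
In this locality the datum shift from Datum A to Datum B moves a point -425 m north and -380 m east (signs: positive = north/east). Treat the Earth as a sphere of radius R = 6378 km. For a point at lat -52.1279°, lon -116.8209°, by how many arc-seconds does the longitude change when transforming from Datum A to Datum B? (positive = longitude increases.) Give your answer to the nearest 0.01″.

Δλ = -20.02″

At latitude -52.1279°, cos φ = 0.613901.
One radian of longitude at latitude φ spans R cos φ, so Δλ = ΔE / (R cos φ) = -380.0 / (6378000 × 0.613901) = -9.7051e-05 rad = -20.018″.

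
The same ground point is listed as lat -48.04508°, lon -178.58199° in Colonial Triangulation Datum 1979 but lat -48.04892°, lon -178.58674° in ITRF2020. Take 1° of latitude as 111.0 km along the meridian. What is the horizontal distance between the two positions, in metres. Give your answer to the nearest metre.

Δφ = -48.04892° − -48.04508° = -0.00384°; Δλ = -178.58674° − -178.58199° = -0.00475°.
ΔN = Δφ × 111000 = -426.2 m; ΔE = Δλ × 111000 × cos(-48.04508°) = -0.00475 × 111000 × 0.668546 = -352.5 m.
Distance = √(ΔE² + ΔN²) = √((-352.5)² + (-426.2)²) = 553.1 m.

553 m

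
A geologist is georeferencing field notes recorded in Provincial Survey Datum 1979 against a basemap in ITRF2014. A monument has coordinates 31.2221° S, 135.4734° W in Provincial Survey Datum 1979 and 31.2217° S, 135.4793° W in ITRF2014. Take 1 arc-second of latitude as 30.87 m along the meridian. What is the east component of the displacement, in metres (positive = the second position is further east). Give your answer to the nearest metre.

Δφ = -31.2217° − -31.2221° = +0.0004°; Δλ = -135.4793° − -135.4734° = -0.0059°.
1° of latitude = 3600 × 30.87 = 111132 m.
ΔN = Δφ × 111132 = 44.5 m; ΔE = Δλ × 111132 × cos(-31.2221°) = -0.0059 × 111132 × 0.855164 = -560.7 m.

ΔE = -561 m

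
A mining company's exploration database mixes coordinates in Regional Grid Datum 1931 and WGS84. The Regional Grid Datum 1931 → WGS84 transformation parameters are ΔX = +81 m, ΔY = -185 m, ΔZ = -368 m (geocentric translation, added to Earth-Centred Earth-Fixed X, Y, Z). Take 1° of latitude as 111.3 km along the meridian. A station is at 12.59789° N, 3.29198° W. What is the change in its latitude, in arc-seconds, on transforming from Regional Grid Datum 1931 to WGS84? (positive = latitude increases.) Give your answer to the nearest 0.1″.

sin φ = 0.218107, cos φ = 0.975925, sin λ = -0.057424, cos λ = 0.998350.
North component: ΔN = −sin φ cos λ·ΔX − sin φ sin λ·ΔY + cos φ·ΔZ = −(0.218107)(0.998350)(81) − (0.218107)(-0.057424)(-185) + (0.975925)(-368) = -379.09 m.
1° of latitude spans 111300 m, so Δφ = -379.09 / 111300 × 3600 = -12.262″.

Δφ = -12.3″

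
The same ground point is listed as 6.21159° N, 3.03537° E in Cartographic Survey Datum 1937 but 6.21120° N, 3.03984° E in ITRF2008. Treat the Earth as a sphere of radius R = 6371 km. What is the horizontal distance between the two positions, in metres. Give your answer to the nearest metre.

496 m

Δφ = 6.21120° − 6.21159° = -0.00039°; Δλ = 3.03984° − 3.03537° = +0.00447°.
1° along a meridian = πR/180 = 111195 m.
ΔN = Δφ × 111195 = -43.4 m; ΔE = Δλ × 111195 × cos(6.21159°) = +0.00447 × 111195 × 0.994129 = 494.1 m.
Distance = √(ΔE² + ΔN²) = √(494.1² + (-43.4)²) = 496.0 m.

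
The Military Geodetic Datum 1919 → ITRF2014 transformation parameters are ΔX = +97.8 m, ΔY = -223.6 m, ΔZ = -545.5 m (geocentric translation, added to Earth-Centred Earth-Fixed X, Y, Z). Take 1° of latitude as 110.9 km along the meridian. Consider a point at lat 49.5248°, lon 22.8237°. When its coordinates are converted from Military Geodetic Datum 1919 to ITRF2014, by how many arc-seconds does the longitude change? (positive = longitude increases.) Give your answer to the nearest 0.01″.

Δλ = -12.20″

sin φ = 0.760687, cos φ = 0.649119, sin λ = 0.387897, cos λ = 0.921703.
East component: ΔE = −sin λ·ΔX + cos λ·ΔY = −(0.387897)(97.8) + (0.921703)(-223.6) = -244.03 m.
1° of latitude spans 110900 m; at latitude φ, 1° of longitude spans that × cos φ = 71987.3 m, so Δλ = -244.03 / 71987.3 × 3600 = -12.204″.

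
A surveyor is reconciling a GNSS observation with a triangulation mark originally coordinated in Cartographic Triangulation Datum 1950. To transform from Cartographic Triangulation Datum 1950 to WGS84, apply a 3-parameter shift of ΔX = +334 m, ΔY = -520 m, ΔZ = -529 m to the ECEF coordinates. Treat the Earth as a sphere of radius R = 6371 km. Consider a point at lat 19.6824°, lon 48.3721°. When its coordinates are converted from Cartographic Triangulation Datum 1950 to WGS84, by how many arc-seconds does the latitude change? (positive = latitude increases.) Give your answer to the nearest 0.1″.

Δφ = -14.3″

sin φ = 0.336806, cos φ = 0.941574, sin λ = 0.747475, cos λ = 0.664290.
North component: ΔN = −sin φ cos λ·ΔX − sin φ sin λ·ΔY + cos φ·ΔZ = −(0.336806)(0.664290)(334) − (0.336806)(0.747475)(-520) + (0.941574)(-529) = -441.91 m.
1° of latitude spans πR/180 = 111195 m, so Δφ = -441.91 / 111195 × 3600 = -14.307″.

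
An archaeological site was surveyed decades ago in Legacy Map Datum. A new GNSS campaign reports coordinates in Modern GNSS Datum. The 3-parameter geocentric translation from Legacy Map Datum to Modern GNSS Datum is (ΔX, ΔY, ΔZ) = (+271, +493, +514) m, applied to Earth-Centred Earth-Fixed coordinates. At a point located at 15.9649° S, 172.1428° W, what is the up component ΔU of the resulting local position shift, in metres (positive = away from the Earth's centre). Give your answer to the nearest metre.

At φ = -15.9649°, λ = -172.1428°: sin φ = -0.275048, cos φ = 0.961430, sin λ = -0.136705, cos λ = -0.990612.
ΔU = cos φ cos λ·ΔX + cos φ sin λ·ΔY + sin φ·ΔZ = (0.961430)(-0.990612)(271) + (0.961430)(-0.136705)(493) + (-0.275048)(514) = -464.27 m.

ΔU = -464 m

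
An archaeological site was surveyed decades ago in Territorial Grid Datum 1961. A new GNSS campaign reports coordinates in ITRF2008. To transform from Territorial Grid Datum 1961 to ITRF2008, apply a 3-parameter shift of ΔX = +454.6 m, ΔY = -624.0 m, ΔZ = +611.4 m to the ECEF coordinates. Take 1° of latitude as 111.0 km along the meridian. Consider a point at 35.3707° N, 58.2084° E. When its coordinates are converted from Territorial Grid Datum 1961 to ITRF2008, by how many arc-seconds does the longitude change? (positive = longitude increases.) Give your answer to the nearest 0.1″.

sin φ = 0.578864, cos φ = 0.815424, sin λ = 0.849970, cos λ = 0.526831.
East component: ΔE = −sin λ·ΔX + cos λ·ΔY = −(0.849970)(454.6) + (0.526831)(-624.0) = -715.14 m.
1° of latitude spans 111000 m; at latitude φ, 1° of longitude spans that × cos φ = 90512.1 m, so Δλ = -715.14 / 90512.1 × 3600 = -28.444″.

Δλ = -28.4″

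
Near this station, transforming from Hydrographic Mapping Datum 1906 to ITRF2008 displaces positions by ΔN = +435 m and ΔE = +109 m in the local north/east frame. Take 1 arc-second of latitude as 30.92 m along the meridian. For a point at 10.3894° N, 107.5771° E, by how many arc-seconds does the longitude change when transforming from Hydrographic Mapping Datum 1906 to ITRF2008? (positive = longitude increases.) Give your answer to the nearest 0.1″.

Δλ = 3.6″

At latitude 10.3894°, cos φ = 0.983605.
1″ of longitude at this latitude = 30.92 × cos φ = 30.4131 m, so Δλ = 109.0 / 30.4131 = 3.584″.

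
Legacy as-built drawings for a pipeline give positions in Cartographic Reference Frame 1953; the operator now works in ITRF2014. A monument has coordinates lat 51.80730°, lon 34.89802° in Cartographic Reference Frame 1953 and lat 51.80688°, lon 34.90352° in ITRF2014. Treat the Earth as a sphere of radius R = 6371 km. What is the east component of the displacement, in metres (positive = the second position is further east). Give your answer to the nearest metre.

ΔE = 378 m

Δφ = 51.80688° − 51.80730° = -0.00042°; Δλ = 34.90352° − 34.89802° = +0.00550°.
1° along a meridian = πR/180 = 111195 m.
ΔN = Δφ × 111195 = -46.7 m; ΔE = Δλ × 111195 × cos(51.80730°) = +0.00550 × 111195 × 0.618308 = 378.1 m.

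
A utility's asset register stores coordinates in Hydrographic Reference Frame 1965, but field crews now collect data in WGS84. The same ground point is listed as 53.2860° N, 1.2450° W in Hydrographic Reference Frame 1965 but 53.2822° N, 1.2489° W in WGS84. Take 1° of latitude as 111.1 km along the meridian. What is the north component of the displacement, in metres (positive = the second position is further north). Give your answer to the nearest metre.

Δφ = 53.2822° − 53.2860° = -0.0038°; Δλ = -1.2489° − -1.2450° = -0.0039°.
ΔN = Δφ × 111100 = -422.2 m; ΔE = Δλ × 111100 × cos(53.2860°) = -0.0039 × 111100 × 0.597821 = -259.0 m.

ΔN = -422 m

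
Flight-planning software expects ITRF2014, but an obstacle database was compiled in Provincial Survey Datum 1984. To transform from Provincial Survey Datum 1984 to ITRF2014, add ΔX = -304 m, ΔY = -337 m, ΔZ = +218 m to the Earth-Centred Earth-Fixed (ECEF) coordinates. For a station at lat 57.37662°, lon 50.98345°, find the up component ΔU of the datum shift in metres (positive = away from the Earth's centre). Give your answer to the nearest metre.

ΔU = -61 m

The local up (radial) axis is (cos φ cos λ, cos φ sin λ, sin φ), giving ΔU = -103.177 − 141.160 + 183.607 = -60.73 m.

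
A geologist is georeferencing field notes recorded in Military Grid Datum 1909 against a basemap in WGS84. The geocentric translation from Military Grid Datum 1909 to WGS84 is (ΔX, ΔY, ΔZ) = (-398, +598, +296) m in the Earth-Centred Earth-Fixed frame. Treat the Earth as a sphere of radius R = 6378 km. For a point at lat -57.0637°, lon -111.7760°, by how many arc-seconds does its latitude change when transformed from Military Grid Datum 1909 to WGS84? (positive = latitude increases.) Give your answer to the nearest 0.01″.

sin φ = -0.839276, cos φ = 0.543706, sin λ = -0.928641, cos λ = -0.370979.
North component: ΔN = −sin φ cos λ·ΔX − sin φ sin λ·ΔY + cos φ·ΔZ = −(-0.839276)(-0.370979)(-398) − (-0.839276)(-0.928641)(598) + (0.543706)(296) = -181.22 m.
1° of latitude spans πR/180 = 111317 m, so Δφ = -181.22 / 111317 × 3600 = -5.861″.

Δφ = -5.86″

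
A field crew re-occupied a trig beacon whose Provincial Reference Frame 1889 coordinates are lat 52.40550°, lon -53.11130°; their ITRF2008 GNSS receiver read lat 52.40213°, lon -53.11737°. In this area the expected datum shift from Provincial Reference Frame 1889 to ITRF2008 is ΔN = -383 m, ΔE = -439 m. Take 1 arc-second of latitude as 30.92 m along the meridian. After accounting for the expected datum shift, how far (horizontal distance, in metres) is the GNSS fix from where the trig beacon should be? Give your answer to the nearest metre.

Observed coordinate differences: Δφ = -0.00337°, Δλ = -0.00607°.
Converting to metres (1° lat = 111312 m, cos φ = 0.610069): observed ΔN = -375.1 m, observed ΔE = -412.2 m.
Subtracting the expected shift leaves a residual of -375.1 − (-383) = 7.9 m north and -412.2 − (-439) = 26.8 m east.
Residual distance = √(7.9² + 26.8²) = 27.9 m.

28 m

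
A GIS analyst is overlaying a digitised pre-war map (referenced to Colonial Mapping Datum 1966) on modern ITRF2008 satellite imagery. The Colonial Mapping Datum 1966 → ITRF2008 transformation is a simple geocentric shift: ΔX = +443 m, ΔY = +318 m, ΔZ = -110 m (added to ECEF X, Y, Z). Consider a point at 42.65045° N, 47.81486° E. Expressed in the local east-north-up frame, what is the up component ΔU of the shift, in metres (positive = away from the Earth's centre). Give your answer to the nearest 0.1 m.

The local up (radial) axis is (cos φ cos λ, cos φ sin λ, sin φ), giving ΔU = 218.802 + 173.307 − 74.528 = 317.58 m.

ΔU = 317.6 m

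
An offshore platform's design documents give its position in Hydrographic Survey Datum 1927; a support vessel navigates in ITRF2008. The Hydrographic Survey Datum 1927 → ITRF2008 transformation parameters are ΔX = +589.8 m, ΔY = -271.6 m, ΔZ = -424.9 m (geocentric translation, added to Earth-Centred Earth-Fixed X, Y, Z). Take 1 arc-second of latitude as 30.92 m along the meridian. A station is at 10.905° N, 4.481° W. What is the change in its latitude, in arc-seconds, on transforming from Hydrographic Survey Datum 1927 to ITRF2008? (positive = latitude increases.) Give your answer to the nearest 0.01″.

Δφ = -17.22″

sin φ = 0.189181, cos φ = 0.981942, sin λ = -0.078129, cos λ = 0.996943.
North component: ΔN = −sin φ cos λ·ΔX − sin φ sin λ·ΔY + cos φ·ΔZ = −(0.189181)(0.996943)(589.8) − (0.189181)(-0.078129)(-271.6) + (0.981942)(-424.9) = -532.48 m.
1° of latitude spans 3600 × 30.92 = 111312 m, so Δφ = -532.48 / 111312 × 3600 = -17.221″.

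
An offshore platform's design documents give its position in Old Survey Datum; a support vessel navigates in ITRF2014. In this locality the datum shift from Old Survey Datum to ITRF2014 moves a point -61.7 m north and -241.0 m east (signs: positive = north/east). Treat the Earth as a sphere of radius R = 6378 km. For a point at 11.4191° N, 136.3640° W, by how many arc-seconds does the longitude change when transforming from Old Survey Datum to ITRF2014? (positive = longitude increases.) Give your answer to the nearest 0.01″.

At latitude 11.4191°, cos φ = 0.980205.
One radian of longitude at latitude φ spans R cos φ, so Δλ = ΔE / (R cos φ) = -241.0 / (6378000 × 0.980205) = -3.8549e-05 rad = -7.951″.

Δλ = -7.95″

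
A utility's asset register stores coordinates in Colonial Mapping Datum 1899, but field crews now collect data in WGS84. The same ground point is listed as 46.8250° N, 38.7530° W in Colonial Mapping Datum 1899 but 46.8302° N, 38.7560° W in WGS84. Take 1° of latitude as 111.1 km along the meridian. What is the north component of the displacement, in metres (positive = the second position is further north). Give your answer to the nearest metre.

Δφ = 46.8302° − 46.8250° = +0.0052°; Δλ = -38.7560° − -38.7530° = -0.0030°.
ΔN = Δφ × 111100 = 577.7 m; ΔE = Δλ × 111100 × cos(46.8250°) = -0.0030 × 111100 × 0.684229 = -228.1 m.

ΔN = 578 m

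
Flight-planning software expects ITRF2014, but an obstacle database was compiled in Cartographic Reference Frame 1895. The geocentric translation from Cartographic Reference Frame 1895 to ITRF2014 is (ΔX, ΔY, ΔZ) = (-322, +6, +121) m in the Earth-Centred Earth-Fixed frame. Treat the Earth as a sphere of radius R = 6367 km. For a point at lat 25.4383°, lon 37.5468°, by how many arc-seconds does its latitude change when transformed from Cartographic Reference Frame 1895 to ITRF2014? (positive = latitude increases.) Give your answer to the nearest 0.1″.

Δφ = 7.0″

sin φ = 0.429539, cos φ = 0.903048, sin λ = 0.609409, cos λ = 0.792856.
North component: ΔN = −sin φ cos λ·ΔX − sin φ sin λ·ΔY + cos φ·ΔZ = −(0.429539)(0.792856)(-322) − (0.429539)(0.609409)(6) + (0.903048)(121) = 217.36 m.
1° of latitude spans πR/180 = 111125 m, so Δφ = 217.36 / 111125 × 3600 = 7.042″.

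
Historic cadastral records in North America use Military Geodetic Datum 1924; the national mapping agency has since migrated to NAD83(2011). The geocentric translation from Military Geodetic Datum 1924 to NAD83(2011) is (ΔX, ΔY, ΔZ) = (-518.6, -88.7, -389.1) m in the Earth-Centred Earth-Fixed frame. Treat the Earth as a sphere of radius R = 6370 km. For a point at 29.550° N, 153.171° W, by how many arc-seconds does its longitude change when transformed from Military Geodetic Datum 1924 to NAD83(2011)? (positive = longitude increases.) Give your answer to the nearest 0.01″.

Δλ = -5.77″

sin φ = 0.493183, cos φ = 0.869926, sin λ = -0.451329, cos λ = -0.892357.
East component: ΔE = −sin λ·ΔX + cos λ·ΔY = −(-0.451329)(-518.6) + (-0.892357)(-88.7) = -154.91 m.
1° of latitude spans πR/180 = 111177 m; at latitude φ, 1° of longitude spans that × cos φ = 96716.1 m, so Δλ = -154.91 / 96716.1 × 3600 = -5.766″.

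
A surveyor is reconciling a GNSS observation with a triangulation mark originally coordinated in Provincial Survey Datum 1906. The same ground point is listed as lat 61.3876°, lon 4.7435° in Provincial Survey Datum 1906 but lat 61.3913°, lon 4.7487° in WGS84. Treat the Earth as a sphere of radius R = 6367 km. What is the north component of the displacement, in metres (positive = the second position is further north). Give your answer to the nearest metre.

Δφ = 61.3913° − 61.3876° = +0.0037°; Δλ = 4.7487° − 4.7435° = +0.0052°.
1° along a meridian = πR/180 = 111125 m.
ΔN = Δφ × 111125 = 411.2 m; ΔE = Δλ × 111125 × cos(61.3876°) = +0.0052 × 111125 × 0.478882 = 276.7 m.

ΔN = 411 m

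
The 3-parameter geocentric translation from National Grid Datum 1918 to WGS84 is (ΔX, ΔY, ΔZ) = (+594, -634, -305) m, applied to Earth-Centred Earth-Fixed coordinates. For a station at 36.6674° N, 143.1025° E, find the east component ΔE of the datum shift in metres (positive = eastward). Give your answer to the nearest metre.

ΔE = 150 m

The local east axis at (φ, λ) is (−sin λ, cos λ, 0), so ΔE = −sin(143.1025°)·594 + cos(143.1025°)·(-634) = 150.39 m.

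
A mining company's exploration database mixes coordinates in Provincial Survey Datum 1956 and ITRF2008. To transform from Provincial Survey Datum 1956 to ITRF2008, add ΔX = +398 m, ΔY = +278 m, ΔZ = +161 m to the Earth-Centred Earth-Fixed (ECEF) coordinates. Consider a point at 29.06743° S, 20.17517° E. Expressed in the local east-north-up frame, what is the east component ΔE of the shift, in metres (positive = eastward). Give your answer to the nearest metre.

At φ = -29.06743°, λ = 20.17517°: sin φ = -0.485839, cos φ = 0.874049, sin λ = 0.344891, cos λ = 0.938643.
ΔE = −sin λ·ΔX + cos λ·ΔY = −(0.344891)·(398) + (0.938643)·(278) = 123.68 m.

ΔE = 124 m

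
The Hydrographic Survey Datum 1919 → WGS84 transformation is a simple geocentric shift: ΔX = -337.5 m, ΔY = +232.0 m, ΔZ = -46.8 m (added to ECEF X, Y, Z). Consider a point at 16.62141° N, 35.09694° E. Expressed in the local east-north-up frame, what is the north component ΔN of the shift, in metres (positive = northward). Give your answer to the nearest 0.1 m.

ΔN = -4.0 m

At φ = 16.62141°, λ = 35.09694°: sin φ = 0.286046, cos φ = 0.958216, sin λ = 0.574962, cos λ = 0.818180.
ΔN = −sin φ cos λ·ΔX − sin φ sin λ·ΔY + cos φ·ΔZ = −(0.286046)(0.818180)(-337.5) − (0.286046)(0.574962)(232.0) + (0.958216)(-46.8) = -4.01 m.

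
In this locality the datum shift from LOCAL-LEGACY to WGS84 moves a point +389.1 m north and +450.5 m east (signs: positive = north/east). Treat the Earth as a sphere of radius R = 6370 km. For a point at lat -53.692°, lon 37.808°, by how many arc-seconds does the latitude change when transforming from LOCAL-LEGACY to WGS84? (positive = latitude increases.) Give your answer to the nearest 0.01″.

Δφ = 12.60″

On a sphere of radius R, 1 rad of latitude = R, so Δφ = ΔN / R = 389.1 / 6370000 = 6.1083e-05 rad = 12.599″.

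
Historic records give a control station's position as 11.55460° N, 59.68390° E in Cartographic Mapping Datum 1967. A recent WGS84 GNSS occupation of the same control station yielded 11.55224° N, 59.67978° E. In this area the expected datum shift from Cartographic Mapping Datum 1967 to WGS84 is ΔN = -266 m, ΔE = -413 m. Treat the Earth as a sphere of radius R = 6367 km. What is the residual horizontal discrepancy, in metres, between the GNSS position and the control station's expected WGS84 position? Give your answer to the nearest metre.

Observed coordinate differences: Δφ = -0.00236°, Δλ = -0.00412°.
Converting to metres (1° lat = 111125 m, cos φ = 0.979734): observed ΔN = -262.3 m, observed ΔE = -448.6 m.
Subtracting the expected shift leaves a residual of -262.3 − (-266) = 3.7 m north and -448.6 − (-413) = -35.6 m east.
Residual distance = √(3.7² + (-35.6)²) = 35.8 m.

36 m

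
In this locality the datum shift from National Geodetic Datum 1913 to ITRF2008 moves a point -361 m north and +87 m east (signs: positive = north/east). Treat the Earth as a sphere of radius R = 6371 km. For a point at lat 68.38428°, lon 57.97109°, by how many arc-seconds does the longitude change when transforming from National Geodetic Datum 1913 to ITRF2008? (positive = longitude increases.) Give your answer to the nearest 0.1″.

Δλ = 7.6″

At latitude 68.38428°, cos φ = 0.368380.
One radian of longitude at latitude φ spans R cos φ, so Δλ = ΔE / (R cos φ) = 87.0 / (6371000 × 0.368380) = 3.7069e-05 rad = 7.646″.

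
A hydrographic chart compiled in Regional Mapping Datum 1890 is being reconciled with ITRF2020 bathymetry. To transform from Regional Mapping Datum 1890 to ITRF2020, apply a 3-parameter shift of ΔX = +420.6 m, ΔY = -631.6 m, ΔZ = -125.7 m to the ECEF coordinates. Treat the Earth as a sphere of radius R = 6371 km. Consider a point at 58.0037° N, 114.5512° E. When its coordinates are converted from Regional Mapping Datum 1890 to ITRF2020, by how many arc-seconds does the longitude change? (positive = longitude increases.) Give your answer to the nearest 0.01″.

Δλ = -7.34″

sin φ = 0.848082, cos φ = 0.529864, sin λ = 0.909590, cos λ = -0.415506.
East component: ΔE = −sin λ·ΔX + cos λ·ΔY = −(0.909590)(420.6) + (-0.415506)(-631.6) = -120.14 m.
1° of latitude spans πR/180 = 111195 m; at latitude φ, 1° of longitude spans that × cos φ = 58918.2 m, so Δλ = -120.14 / 58918.2 × 3600 = -7.341″.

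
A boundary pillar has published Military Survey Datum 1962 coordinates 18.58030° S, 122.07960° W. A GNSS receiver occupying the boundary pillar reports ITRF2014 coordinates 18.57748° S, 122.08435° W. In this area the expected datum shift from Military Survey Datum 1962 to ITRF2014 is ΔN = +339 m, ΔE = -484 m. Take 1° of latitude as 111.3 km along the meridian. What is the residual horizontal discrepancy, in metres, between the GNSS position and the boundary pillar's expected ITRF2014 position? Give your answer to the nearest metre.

30 m

Observed coordinate differences: Δφ = +0.00282°, Δλ = -0.00475°.
Converting to metres (1° lat = 111300 m, cos φ = 0.947878): observed ΔN = 313.9 m, observed ΔE = -501.1 m.
Subtracting the expected shift leaves a residual of 313.9 − (339) = -25.1 m north and -501.1 − (-484) = -17.1 m east.
Residual distance = √((-25.1)² + (-17.1)²) = 30.4 m.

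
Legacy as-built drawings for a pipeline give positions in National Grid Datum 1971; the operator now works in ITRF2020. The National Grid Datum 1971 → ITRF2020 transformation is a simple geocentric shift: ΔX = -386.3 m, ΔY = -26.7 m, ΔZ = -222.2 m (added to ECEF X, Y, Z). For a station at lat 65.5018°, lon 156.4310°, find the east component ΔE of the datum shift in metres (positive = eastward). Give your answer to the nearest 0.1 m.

The local east axis at (φ, λ) is (−sin λ, cos λ, 0), so ΔE = −sin(156.4310°)·(-386.3) + cos(156.4310°)·(-26.7) = 178.94 m.

ΔE = 178.9 m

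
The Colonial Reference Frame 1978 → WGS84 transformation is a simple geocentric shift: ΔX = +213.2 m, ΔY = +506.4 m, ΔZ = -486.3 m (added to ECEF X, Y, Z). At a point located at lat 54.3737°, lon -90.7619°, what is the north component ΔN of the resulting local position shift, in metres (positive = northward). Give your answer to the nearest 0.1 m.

ΔN = 130.6 m

The local north axis is (−sin φ cos λ, −sin φ sin λ, cos φ), giving ΔN = 2.304 + 411.582 − 283.268 = 130.62 m.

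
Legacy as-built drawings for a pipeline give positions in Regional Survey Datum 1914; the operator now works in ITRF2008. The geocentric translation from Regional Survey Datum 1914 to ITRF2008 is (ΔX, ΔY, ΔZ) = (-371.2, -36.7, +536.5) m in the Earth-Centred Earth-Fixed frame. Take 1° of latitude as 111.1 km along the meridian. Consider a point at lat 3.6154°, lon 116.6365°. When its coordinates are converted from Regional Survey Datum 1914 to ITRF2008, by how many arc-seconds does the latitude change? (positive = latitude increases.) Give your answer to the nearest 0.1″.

Δφ = 17.1″

sin φ = 0.063059, cos φ = 0.998010, sin λ = 0.893869, cos λ = -0.448329.
North component: ΔN = −sin φ cos λ·ΔX − sin φ sin λ·ΔY + cos φ·ΔZ = −(0.063059)(-0.448329)(-371.2) − (0.063059)(0.893869)(-36.7) + (0.998010)(536.5) = 527.01 m.
1° of latitude spans 111100 m, so Δφ = 527.01 / 111100 × 3600 = 17.077″.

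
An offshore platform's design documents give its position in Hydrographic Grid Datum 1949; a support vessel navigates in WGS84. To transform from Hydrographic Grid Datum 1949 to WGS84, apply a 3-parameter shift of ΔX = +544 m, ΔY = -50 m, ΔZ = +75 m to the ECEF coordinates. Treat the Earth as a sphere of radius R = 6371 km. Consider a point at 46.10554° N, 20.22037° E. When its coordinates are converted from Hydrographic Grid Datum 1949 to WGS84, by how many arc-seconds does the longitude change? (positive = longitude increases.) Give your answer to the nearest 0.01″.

sin φ = 0.720618, cos φ = 0.693332, sin λ = 0.345632, cos λ = 0.938370.
East component: ΔE = −sin λ·ΔX + cos λ·ΔY = −(0.345632)(544) + (0.938370)(-50) = -234.94 m.
1° of latitude spans πR/180 = 111195 m; at latitude φ, 1° of longitude spans that × cos φ = 77095.0 m, so Δλ = -234.94 / 77095.0 × 3600 = -10.971″.

Δλ = -10.97″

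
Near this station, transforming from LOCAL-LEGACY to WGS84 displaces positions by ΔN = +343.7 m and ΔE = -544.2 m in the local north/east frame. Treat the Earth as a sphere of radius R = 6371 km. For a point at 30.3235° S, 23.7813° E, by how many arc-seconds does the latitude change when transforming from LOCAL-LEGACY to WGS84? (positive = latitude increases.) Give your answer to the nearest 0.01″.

On a sphere of radius R, 1 rad of latitude = R, so Δφ = ΔN / R = 343.7 / 6371000 = 5.3948e-05 rad = 11.127″.

Δφ = 11.13″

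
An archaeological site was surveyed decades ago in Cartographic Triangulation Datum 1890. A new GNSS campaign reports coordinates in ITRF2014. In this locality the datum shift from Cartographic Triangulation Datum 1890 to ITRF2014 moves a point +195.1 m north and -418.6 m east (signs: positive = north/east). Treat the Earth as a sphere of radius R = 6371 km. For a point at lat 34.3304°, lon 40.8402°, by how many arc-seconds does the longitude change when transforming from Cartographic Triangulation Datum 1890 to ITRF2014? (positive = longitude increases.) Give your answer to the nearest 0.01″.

At latitude 34.3304°, cos φ = 0.825799.
One radian of longitude at latitude φ spans R cos φ, so Δλ = ΔE / (R cos φ) = -418.6 / (6371000 × 0.825799) = -7.9564e-05 rad = -16.411″.

Δλ = -16.41″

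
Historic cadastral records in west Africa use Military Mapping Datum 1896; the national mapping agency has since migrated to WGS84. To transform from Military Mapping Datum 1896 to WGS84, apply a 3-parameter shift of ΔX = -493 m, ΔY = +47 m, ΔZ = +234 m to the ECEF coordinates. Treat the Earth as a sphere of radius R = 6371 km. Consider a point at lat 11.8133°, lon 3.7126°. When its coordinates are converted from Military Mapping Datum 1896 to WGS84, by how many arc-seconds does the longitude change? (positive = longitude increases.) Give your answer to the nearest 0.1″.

sin φ = 0.204723, cos φ = 0.978820, sin λ = 0.064752, cos λ = 0.997901.
East component: ΔE = −sin λ·ΔX + cos λ·ΔY = −(0.064752)(-493) + (0.997901)(47) = 78.82 m.
1° of latitude spans πR/180 = 111195 m; at latitude φ, 1° of longitude spans that × cos φ = 108839.8 m, so Δλ = 78.82 / 108839.8 × 3600 = 2.607″.

Δλ = 2.6″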